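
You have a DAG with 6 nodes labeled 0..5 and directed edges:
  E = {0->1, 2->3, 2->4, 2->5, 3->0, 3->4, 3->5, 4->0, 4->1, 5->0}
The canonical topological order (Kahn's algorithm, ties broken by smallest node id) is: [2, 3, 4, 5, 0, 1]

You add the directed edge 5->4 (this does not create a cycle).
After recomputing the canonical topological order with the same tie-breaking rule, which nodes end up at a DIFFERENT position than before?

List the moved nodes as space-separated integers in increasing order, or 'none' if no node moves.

Old toposort: [2, 3, 4, 5, 0, 1]
Added edge 5->4
Recompute Kahn (smallest-id tiebreak):
  initial in-degrees: [3, 2, 0, 1, 3, 2]
  ready (indeg=0): [2]
  pop 2: indeg[3]->0; indeg[4]->2; indeg[5]->1 | ready=[3] | order so far=[2]
  pop 3: indeg[0]->2; indeg[4]->1; indeg[5]->0 | ready=[5] | order so far=[2, 3]
  pop 5: indeg[0]->1; indeg[4]->0 | ready=[4] | order so far=[2, 3, 5]
  pop 4: indeg[0]->0; indeg[1]->1 | ready=[0] | order so far=[2, 3, 5, 4]
  pop 0: indeg[1]->0 | ready=[1] | order so far=[2, 3, 5, 4, 0]
  pop 1: no out-edges | ready=[] | order so far=[2, 3, 5, 4, 0, 1]
New canonical toposort: [2, 3, 5, 4, 0, 1]
Compare positions:
  Node 0: index 4 -> 4 (same)
  Node 1: index 5 -> 5 (same)
  Node 2: index 0 -> 0 (same)
  Node 3: index 1 -> 1 (same)
  Node 4: index 2 -> 3 (moved)
  Node 5: index 3 -> 2 (moved)
Nodes that changed position: 4 5

Answer: 4 5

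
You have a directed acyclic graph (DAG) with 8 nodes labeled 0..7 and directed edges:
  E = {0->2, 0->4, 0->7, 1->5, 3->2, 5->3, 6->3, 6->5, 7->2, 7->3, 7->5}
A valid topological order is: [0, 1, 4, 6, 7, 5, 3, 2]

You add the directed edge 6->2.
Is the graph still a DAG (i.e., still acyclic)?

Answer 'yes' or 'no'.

Given toposort: [0, 1, 4, 6, 7, 5, 3, 2]
Position of 6: index 3; position of 2: index 7
New edge 6->2: forward
Forward edge: respects the existing order. Still a DAG, same toposort still valid.
Still a DAG? yes

Answer: yes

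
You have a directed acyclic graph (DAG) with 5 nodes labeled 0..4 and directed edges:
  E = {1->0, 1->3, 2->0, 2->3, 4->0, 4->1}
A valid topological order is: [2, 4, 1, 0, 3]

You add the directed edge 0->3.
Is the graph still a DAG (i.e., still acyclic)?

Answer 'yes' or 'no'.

Given toposort: [2, 4, 1, 0, 3]
Position of 0: index 3; position of 3: index 4
New edge 0->3: forward
Forward edge: respects the existing order. Still a DAG, same toposort still valid.
Still a DAG? yes

Answer: yes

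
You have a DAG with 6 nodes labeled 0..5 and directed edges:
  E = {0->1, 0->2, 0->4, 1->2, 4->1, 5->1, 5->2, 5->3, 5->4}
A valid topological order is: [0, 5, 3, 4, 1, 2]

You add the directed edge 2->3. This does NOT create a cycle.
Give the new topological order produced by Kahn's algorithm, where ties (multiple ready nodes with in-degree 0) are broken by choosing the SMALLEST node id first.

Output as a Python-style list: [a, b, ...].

Old toposort: [0, 5, 3, 4, 1, 2]
Added edge: 2->3
Position of 2 (5) > position of 3 (2). Must reorder: 2 must now come before 3.
Run Kahn's algorithm (break ties by smallest node id):
  initial in-degrees: [0, 3, 3, 2, 2, 0]
  ready (indeg=0): [0, 5]
  pop 0: indeg[1]->2; indeg[2]->2; indeg[4]->1 | ready=[5] | order so far=[0]
  pop 5: indeg[1]->1; indeg[2]->1; indeg[3]->1; indeg[4]->0 | ready=[4] | order so far=[0, 5]
  pop 4: indeg[1]->0 | ready=[1] | order so far=[0, 5, 4]
  pop 1: indeg[2]->0 | ready=[2] | order so far=[0, 5, 4, 1]
  pop 2: indeg[3]->0 | ready=[3] | order so far=[0, 5, 4, 1, 2]
  pop 3: no out-edges | ready=[] | order so far=[0, 5, 4, 1, 2, 3]
  Result: [0, 5, 4, 1, 2, 3]

Answer: [0, 5, 4, 1, 2, 3]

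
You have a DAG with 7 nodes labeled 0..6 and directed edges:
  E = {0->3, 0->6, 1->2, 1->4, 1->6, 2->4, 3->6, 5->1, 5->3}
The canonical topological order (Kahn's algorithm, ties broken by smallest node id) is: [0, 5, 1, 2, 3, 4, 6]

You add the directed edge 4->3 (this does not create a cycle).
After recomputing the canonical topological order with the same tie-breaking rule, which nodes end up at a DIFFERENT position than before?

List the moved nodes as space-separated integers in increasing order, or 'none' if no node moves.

Old toposort: [0, 5, 1, 2, 3, 4, 6]
Added edge 4->3
Recompute Kahn (smallest-id tiebreak):
  initial in-degrees: [0, 1, 1, 3, 2, 0, 3]
  ready (indeg=0): [0, 5]
  pop 0: indeg[3]->2; indeg[6]->2 | ready=[5] | order so far=[0]
  pop 5: indeg[1]->0; indeg[3]->1 | ready=[1] | order so far=[0, 5]
  pop 1: indeg[2]->0; indeg[4]->1; indeg[6]->1 | ready=[2] | order so far=[0, 5, 1]
  pop 2: indeg[4]->0 | ready=[4] | order so far=[0, 5, 1, 2]
  pop 4: indeg[3]->0 | ready=[3] | order so far=[0, 5, 1, 2, 4]
  pop 3: indeg[6]->0 | ready=[6] | order so far=[0, 5, 1, 2, 4, 3]
  pop 6: no out-edges | ready=[] | order so far=[0, 5, 1, 2, 4, 3, 6]
New canonical toposort: [0, 5, 1, 2, 4, 3, 6]
Compare positions:
  Node 0: index 0 -> 0 (same)
  Node 1: index 2 -> 2 (same)
  Node 2: index 3 -> 3 (same)
  Node 3: index 4 -> 5 (moved)
  Node 4: index 5 -> 4 (moved)
  Node 5: index 1 -> 1 (same)
  Node 6: index 6 -> 6 (same)
Nodes that changed position: 3 4

Answer: 3 4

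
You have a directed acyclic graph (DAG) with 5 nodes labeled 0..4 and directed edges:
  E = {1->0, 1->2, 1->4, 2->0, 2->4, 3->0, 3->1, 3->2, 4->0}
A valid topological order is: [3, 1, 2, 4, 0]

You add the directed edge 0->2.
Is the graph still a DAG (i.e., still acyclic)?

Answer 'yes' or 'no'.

Given toposort: [3, 1, 2, 4, 0]
Position of 0: index 4; position of 2: index 2
New edge 0->2: backward (u after v in old order)
Backward edge: old toposort is now invalid. Check if this creates a cycle.
Does 2 already reach 0? Reachable from 2: [0, 2, 4]. YES -> cycle!
Still a DAG? no

Answer: no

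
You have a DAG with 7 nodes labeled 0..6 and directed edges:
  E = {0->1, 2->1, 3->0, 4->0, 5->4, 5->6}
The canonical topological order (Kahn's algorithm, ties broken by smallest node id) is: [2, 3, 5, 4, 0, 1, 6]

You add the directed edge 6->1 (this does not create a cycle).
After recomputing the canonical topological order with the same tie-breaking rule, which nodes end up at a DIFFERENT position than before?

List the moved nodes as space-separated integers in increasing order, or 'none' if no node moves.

Answer: 1 6

Derivation:
Old toposort: [2, 3, 5, 4, 0, 1, 6]
Added edge 6->1
Recompute Kahn (smallest-id tiebreak):
  initial in-degrees: [2, 3, 0, 0, 1, 0, 1]
  ready (indeg=0): [2, 3, 5]
  pop 2: indeg[1]->2 | ready=[3, 5] | order so far=[2]
  pop 3: indeg[0]->1 | ready=[5] | order so far=[2, 3]
  pop 5: indeg[4]->0; indeg[6]->0 | ready=[4, 6] | order so far=[2, 3, 5]
  pop 4: indeg[0]->0 | ready=[0, 6] | order so far=[2, 3, 5, 4]
  pop 0: indeg[1]->1 | ready=[6] | order so far=[2, 3, 5, 4, 0]
  pop 6: indeg[1]->0 | ready=[1] | order so far=[2, 3, 5, 4, 0, 6]
  pop 1: no out-edges | ready=[] | order so far=[2, 3, 5, 4, 0, 6, 1]
New canonical toposort: [2, 3, 5, 4, 0, 6, 1]
Compare positions:
  Node 0: index 4 -> 4 (same)
  Node 1: index 5 -> 6 (moved)
  Node 2: index 0 -> 0 (same)
  Node 3: index 1 -> 1 (same)
  Node 4: index 3 -> 3 (same)
  Node 5: index 2 -> 2 (same)
  Node 6: index 6 -> 5 (moved)
Nodes that changed position: 1 6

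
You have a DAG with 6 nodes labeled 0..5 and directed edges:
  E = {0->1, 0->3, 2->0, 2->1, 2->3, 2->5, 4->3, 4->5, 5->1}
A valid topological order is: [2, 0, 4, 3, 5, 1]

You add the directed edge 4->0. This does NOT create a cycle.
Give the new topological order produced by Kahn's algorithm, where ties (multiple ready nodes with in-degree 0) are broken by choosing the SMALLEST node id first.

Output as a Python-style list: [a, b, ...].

Answer: [2, 4, 0, 3, 5, 1]

Derivation:
Old toposort: [2, 0, 4, 3, 5, 1]
Added edge: 4->0
Position of 4 (2) > position of 0 (1). Must reorder: 4 must now come before 0.
Run Kahn's algorithm (break ties by smallest node id):
  initial in-degrees: [2, 3, 0, 3, 0, 2]
  ready (indeg=0): [2, 4]
  pop 2: indeg[0]->1; indeg[1]->2; indeg[3]->2; indeg[5]->1 | ready=[4] | order so far=[2]
  pop 4: indeg[0]->0; indeg[3]->1; indeg[5]->0 | ready=[0, 5] | order so far=[2, 4]
  pop 0: indeg[1]->1; indeg[3]->0 | ready=[3, 5] | order so far=[2, 4, 0]
  pop 3: no out-edges | ready=[5] | order so far=[2, 4, 0, 3]
  pop 5: indeg[1]->0 | ready=[1] | order so far=[2, 4, 0, 3, 5]
  pop 1: no out-edges | ready=[] | order so far=[2, 4, 0, 3, 5, 1]
  Result: [2, 4, 0, 3, 5, 1]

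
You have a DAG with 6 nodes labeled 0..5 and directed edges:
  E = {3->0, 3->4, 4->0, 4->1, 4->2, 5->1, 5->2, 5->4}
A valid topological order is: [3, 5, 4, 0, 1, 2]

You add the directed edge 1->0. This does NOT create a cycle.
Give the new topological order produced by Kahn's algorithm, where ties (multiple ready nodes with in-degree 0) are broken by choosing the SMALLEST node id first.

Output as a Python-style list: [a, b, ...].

Answer: [3, 5, 4, 1, 0, 2]

Derivation:
Old toposort: [3, 5, 4, 0, 1, 2]
Added edge: 1->0
Position of 1 (4) > position of 0 (3). Must reorder: 1 must now come before 0.
Run Kahn's algorithm (break ties by smallest node id):
  initial in-degrees: [3, 2, 2, 0, 2, 0]
  ready (indeg=0): [3, 5]
  pop 3: indeg[0]->2; indeg[4]->1 | ready=[5] | order so far=[3]
  pop 5: indeg[1]->1; indeg[2]->1; indeg[4]->0 | ready=[4] | order so far=[3, 5]
  pop 4: indeg[0]->1; indeg[1]->0; indeg[2]->0 | ready=[1, 2] | order so far=[3, 5, 4]
  pop 1: indeg[0]->0 | ready=[0, 2] | order so far=[3, 5, 4, 1]
  pop 0: no out-edges | ready=[2] | order so far=[3, 5, 4, 1, 0]
  pop 2: no out-edges | ready=[] | order so far=[3, 5, 4, 1, 0, 2]
  Result: [3, 5, 4, 1, 0, 2]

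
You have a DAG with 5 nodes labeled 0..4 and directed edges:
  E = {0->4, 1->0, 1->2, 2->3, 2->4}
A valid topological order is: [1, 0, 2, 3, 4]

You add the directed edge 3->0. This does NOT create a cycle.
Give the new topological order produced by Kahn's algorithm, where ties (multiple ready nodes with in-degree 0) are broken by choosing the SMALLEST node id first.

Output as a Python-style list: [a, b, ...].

Answer: [1, 2, 3, 0, 4]

Derivation:
Old toposort: [1, 0, 2, 3, 4]
Added edge: 3->0
Position of 3 (3) > position of 0 (1). Must reorder: 3 must now come before 0.
Run Kahn's algorithm (break ties by smallest node id):
  initial in-degrees: [2, 0, 1, 1, 2]
  ready (indeg=0): [1]
  pop 1: indeg[0]->1; indeg[2]->0 | ready=[2] | order so far=[1]
  pop 2: indeg[3]->0; indeg[4]->1 | ready=[3] | order so far=[1, 2]
  pop 3: indeg[0]->0 | ready=[0] | order so far=[1, 2, 3]
  pop 0: indeg[4]->0 | ready=[4] | order so far=[1, 2, 3, 0]
  pop 4: no out-edges | ready=[] | order so far=[1, 2, 3, 0, 4]
  Result: [1, 2, 3, 0, 4]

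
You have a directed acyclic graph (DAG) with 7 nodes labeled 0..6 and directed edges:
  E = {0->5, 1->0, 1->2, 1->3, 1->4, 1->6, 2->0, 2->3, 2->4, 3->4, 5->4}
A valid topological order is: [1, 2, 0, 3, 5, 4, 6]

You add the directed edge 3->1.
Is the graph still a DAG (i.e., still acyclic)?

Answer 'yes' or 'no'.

Answer: no

Derivation:
Given toposort: [1, 2, 0, 3, 5, 4, 6]
Position of 3: index 3; position of 1: index 0
New edge 3->1: backward (u after v in old order)
Backward edge: old toposort is now invalid. Check if this creates a cycle.
Does 1 already reach 3? Reachable from 1: [0, 1, 2, 3, 4, 5, 6]. YES -> cycle!
Still a DAG? no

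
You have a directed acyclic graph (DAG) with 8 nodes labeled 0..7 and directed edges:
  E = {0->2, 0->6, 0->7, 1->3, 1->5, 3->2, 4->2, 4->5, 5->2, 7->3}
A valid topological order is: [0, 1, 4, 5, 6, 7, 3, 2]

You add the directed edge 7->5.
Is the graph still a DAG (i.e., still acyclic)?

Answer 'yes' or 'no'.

Given toposort: [0, 1, 4, 5, 6, 7, 3, 2]
Position of 7: index 5; position of 5: index 3
New edge 7->5: backward (u after v in old order)
Backward edge: old toposort is now invalid. Check if this creates a cycle.
Does 5 already reach 7? Reachable from 5: [2, 5]. NO -> still a DAG (reorder needed).
Still a DAG? yes

Answer: yes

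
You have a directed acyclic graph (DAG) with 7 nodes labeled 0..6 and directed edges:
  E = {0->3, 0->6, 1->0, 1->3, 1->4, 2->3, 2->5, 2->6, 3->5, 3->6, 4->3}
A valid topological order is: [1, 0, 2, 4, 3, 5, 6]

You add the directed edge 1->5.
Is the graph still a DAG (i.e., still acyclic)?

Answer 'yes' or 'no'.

Given toposort: [1, 0, 2, 4, 3, 5, 6]
Position of 1: index 0; position of 5: index 5
New edge 1->5: forward
Forward edge: respects the existing order. Still a DAG, same toposort still valid.
Still a DAG? yes

Answer: yes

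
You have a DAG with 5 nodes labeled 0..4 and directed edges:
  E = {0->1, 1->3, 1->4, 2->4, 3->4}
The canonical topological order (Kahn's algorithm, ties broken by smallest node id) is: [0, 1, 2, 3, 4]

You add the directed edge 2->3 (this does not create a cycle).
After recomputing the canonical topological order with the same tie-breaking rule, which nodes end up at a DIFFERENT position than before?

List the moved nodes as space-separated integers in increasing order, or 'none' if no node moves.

Old toposort: [0, 1, 2, 3, 4]
Added edge 2->3
Recompute Kahn (smallest-id tiebreak):
  initial in-degrees: [0, 1, 0, 2, 3]
  ready (indeg=0): [0, 2]
  pop 0: indeg[1]->0 | ready=[1, 2] | order so far=[0]
  pop 1: indeg[3]->1; indeg[4]->2 | ready=[2] | order so far=[0, 1]
  pop 2: indeg[3]->0; indeg[4]->1 | ready=[3] | order so far=[0, 1, 2]
  pop 3: indeg[4]->0 | ready=[4] | order so far=[0, 1, 2, 3]
  pop 4: no out-edges | ready=[] | order so far=[0, 1, 2, 3, 4]
New canonical toposort: [0, 1, 2, 3, 4]
Compare positions:
  Node 0: index 0 -> 0 (same)
  Node 1: index 1 -> 1 (same)
  Node 2: index 2 -> 2 (same)
  Node 3: index 3 -> 3 (same)
  Node 4: index 4 -> 4 (same)
Nodes that changed position: none

Answer: none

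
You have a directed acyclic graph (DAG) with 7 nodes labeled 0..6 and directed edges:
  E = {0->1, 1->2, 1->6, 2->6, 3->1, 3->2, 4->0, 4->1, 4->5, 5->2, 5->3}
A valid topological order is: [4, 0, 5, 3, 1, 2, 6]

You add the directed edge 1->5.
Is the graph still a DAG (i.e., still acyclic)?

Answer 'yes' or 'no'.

Given toposort: [4, 0, 5, 3, 1, 2, 6]
Position of 1: index 4; position of 5: index 2
New edge 1->5: backward (u after v in old order)
Backward edge: old toposort is now invalid. Check if this creates a cycle.
Does 5 already reach 1? Reachable from 5: [1, 2, 3, 5, 6]. YES -> cycle!
Still a DAG? no

Answer: no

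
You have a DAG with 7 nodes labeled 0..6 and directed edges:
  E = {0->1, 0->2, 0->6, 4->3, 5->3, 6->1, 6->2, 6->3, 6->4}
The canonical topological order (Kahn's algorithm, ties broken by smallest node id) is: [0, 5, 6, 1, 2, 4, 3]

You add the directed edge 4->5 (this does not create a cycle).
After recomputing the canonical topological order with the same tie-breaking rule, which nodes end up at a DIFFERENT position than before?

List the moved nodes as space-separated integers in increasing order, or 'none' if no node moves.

Old toposort: [0, 5, 6, 1, 2, 4, 3]
Added edge 4->5
Recompute Kahn (smallest-id tiebreak):
  initial in-degrees: [0, 2, 2, 3, 1, 1, 1]
  ready (indeg=0): [0]
  pop 0: indeg[1]->1; indeg[2]->1; indeg[6]->0 | ready=[6] | order so far=[0]
  pop 6: indeg[1]->0; indeg[2]->0; indeg[3]->2; indeg[4]->0 | ready=[1, 2, 4] | order so far=[0, 6]
  pop 1: no out-edges | ready=[2, 4] | order so far=[0, 6, 1]
  pop 2: no out-edges | ready=[4] | order so far=[0, 6, 1, 2]
  pop 4: indeg[3]->1; indeg[5]->0 | ready=[5] | order so far=[0, 6, 1, 2, 4]
  pop 5: indeg[3]->0 | ready=[3] | order so far=[0, 6, 1, 2, 4, 5]
  pop 3: no out-edges | ready=[] | order so far=[0, 6, 1, 2, 4, 5, 3]
New canonical toposort: [0, 6, 1, 2, 4, 5, 3]
Compare positions:
  Node 0: index 0 -> 0 (same)
  Node 1: index 3 -> 2 (moved)
  Node 2: index 4 -> 3 (moved)
  Node 3: index 6 -> 6 (same)
  Node 4: index 5 -> 4 (moved)
  Node 5: index 1 -> 5 (moved)
  Node 6: index 2 -> 1 (moved)
Nodes that changed position: 1 2 4 5 6

Answer: 1 2 4 5 6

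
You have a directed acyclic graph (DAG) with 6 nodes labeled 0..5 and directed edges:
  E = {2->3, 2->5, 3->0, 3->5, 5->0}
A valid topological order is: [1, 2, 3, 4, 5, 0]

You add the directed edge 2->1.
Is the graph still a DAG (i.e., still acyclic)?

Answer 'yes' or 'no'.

Answer: yes

Derivation:
Given toposort: [1, 2, 3, 4, 5, 0]
Position of 2: index 1; position of 1: index 0
New edge 2->1: backward (u after v in old order)
Backward edge: old toposort is now invalid. Check if this creates a cycle.
Does 1 already reach 2? Reachable from 1: [1]. NO -> still a DAG (reorder needed).
Still a DAG? yes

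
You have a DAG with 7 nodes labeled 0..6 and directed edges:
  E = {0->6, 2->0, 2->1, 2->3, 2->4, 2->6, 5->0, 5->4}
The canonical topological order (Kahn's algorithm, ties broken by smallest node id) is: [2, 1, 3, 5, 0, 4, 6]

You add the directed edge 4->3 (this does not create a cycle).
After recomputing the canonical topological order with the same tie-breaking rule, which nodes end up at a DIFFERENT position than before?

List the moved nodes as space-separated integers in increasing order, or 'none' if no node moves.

Old toposort: [2, 1, 3, 5, 0, 4, 6]
Added edge 4->3
Recompute Kahn (smallest-id tiebreak):
  initial in-degrees: [2, 1, 0, 2, 2, 0, 2]
  ready (indeg=0): [2, 5]
  pop 2: indeg[0]->1; indeg[1]->0; indeg[3]->1; indeg[4]->1; indeg[6]->1 | ready=[1, 5] | order so far=[2]
  pop 1: no out-edges | ready=[5] | order so far=[2, 1]
  pop 5: indeg[0]->0; indeg[4]->0 | ready=[0, 4] | order so far=[2, 1, 5]
  pop 0: indeg[6]->0 | ready=[4, 6] | order so far=[2, 1, 5, 0]
  pop 4: indeg[3]->0 | ready=[3, 6] | order so far=[2, 1, 5, 0, 4]
  pop 3: no out-edges | ready=[6] | order so far=[2, 1, 5, 0, 4, 3]
  pop 6: no out-edges | ready=[] | order so far=[2, 1, 5, 0, 4, 3, 6]
New canonical toposort: [2, 1, 5, 0, 4, 3, 6]
Compare positions:
  Node 0: index 4 -> 3 (moved)
  Node 1: index 1 -> 1 (same)
  Node 2: index 0 -> 0 (same)
  Node 3: index 2 -> 5 (moved)
  Node 4: index 5 -> 4 (moved)
  Node 5: index 3 -> 2 (moved)
  Node 6: index 6 -> 6 (same)
Nodes that changed position: 0 3 4 5

Answer: 0 3 4 5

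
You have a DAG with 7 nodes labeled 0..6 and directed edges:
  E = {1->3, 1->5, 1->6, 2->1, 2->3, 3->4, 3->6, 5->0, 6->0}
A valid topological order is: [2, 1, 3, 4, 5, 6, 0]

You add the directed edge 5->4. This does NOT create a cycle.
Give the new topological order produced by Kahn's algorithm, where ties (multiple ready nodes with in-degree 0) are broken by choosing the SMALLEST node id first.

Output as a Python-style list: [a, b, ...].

Answer: [2, 1, 3, 5, 4, 6, 0]

Derivation:
Old toposort: [2, 1, 3, 4, 5, 6, 0]
Added edge: 5->4
Position of 5 (4) > position of 4 (3). Must reorder: 5 must now come before 4.
Run Kahn's algorithm (break ties by smallest node id):
  initial in-degrees: [2, 1, 0, 2, 2, 1, 2]
  ready (indeg=0): [2]
  pop 2: indeg[1]->0; indeg[3]->1 | ready=[1] | order so far=[2]
  pop 1: indeg[3]->0; indeg[5]->0; indeg[6]->1 | ready=[3, 5] | order so far=[2, 1]
  pop 3: indeg[4]->1; indeg[6]->0 | ready=[5, 6] | order so far=[2, 1, 3]
  pop 5: indeg[0]->1; indeg[4]->0 | ready=[4, 6] | order so far=[2, 1, 3, 5]
  pop 4: no out-edges | ready=[6] | order so far=[2, 1, 3, 5, 4]
  pop 6: indeg[0]->0 | ready=[0] | order so far=[2, 1, 3, 5, 4, 6]
  pop 0: no out-edges | ready=[] | order so far=[2, 1, 3, 5, 4, 6, 0]
  Result: [2, 1, 3, 5, 4, 6, 0]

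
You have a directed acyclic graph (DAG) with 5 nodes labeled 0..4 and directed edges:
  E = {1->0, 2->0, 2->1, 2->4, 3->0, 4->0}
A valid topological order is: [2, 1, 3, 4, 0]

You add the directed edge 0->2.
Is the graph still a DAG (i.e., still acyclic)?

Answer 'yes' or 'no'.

Given toposort: [2, 1, 3, 4, 0]
Position of 0: index 4; position of 2: index 0
New edge 0->2: backward (u after v in old order)
Backward edge: old toposort is now invalid. Check if this creates a cycle.
Does 2 already reach 0? Reachable from 2: [0, 1, 2, 4]. YES -> cycle!
Still a DAG? no

Answer: no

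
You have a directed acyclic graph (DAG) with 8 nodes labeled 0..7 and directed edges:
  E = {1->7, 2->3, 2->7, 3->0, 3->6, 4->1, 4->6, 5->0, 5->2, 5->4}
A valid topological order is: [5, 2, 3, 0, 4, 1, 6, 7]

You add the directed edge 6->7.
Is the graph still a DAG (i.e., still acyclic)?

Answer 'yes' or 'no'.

Given toposort: [5, 2, 3, 0, 4, 1, 6, 7]
Position of 6: index 6; position of 7: index 7
New edge 6->7: forward
Forward edge: respects the existing order. Still a DAG, same toposort still valid.
Still a DAG? yes

Answer: yes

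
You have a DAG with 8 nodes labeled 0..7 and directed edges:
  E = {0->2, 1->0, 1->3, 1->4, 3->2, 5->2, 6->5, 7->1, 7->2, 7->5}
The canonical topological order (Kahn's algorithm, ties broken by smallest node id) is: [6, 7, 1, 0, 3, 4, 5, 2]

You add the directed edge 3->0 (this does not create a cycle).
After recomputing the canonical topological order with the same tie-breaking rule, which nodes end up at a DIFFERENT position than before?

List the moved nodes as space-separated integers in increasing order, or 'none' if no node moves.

Old toposort: [6, 7, 1, 0, 3, 4, 5, 2]
Added edge 3->0
Recompute Kahn (smallest-id tiebreak):
  initial in-degrees: [2, 1, 4, 1, 1, 2, 0, 0]
  ready (indeg=0): [6, 7]
  pop 6: indeg[5]->1 | ready=[7] | order so far=[6]
  pop 7: indeg[1]->0; indeg[2]->3; indeg[5]->0 | ready=[1, 5] | order so far=[6, 7]
  pop 1: indeg[0]->1; indeg[3]->0; indeg[4]->0 | ready=[3, 4, 5] | order so far=[6, 7, 1]
  pop 3: indeg[0]->0; indeg[2]->2 | ready=[0, 4, 5] | order so far=[6, 7, 1, 3]
  pop 0: indeg[2]->1 | ready=[4, 5] | order so far=[6, 7, 1, 3, 0]
  pop 4: no out-edges | ready=[5] | order so far=[6, 7, 1, 3, 0, 4]
  pop 5: indeg[2]->0 | ready=[2] | order so far=[6, 7, 1, 3, 0, 4, 5]
  pop 2: no out-edges | ready=[] | order so far=[6, 7, 1, 3, 0, 4, 5, 2]
New canonical toposort: [6, 7, 1, 3, 0, 4, 5, 2]
Compare positions:
  Node 0: index 3 -> 4 (moved)
  Node 1: index 2 -> 2 (same)
  Node 2: index 7 -> 7 (same)
  Node 3: index 4 -> 3 (moved)
  Node 4: index 5 -> 5 (same)
  Node 5: index 6 -> 6 (same)
  Node 6: index 0 -> 0 (same)
  Node 7: index 1 -> 1 (same)
Nodes that changed position: 0 3

Answer: 0 3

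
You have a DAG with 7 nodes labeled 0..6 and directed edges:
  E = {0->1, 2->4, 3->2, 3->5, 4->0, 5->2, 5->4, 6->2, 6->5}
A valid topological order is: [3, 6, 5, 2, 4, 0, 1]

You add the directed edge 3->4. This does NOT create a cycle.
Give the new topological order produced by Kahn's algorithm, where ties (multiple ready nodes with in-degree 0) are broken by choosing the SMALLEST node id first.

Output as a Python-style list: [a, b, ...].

Old toposort: [3, 6, 5, 2, 4, 0, 1]
Added edge: 3->4
Position of 3 (0) < position of 4 (4). Old order still valid.
Run Kahn's algorithm (break ties by smallest node id):
  initial in-degrees: [1, 1, 3, 0, 3, 2, 0]
  ready (indeg=0): [3, 6]
  pop 3: indeg[2]->2; indeg[4]->2; indeg[5]->1 | ready=[6] | order so far=[3]
  pop 6: indeg[2]->1; indeg[5]->0 | ready=[5] | order so far=[3, 6]
  pop 5: indeg[2]->0; indeg[4]->1 | ready=[2] | order so far=[3, 6, 5]
  pop 2: indeg[4]->0 | ready=[4] | order so far=[3, 6, 5, 2]
  pop 4: indeg[0]->0 | ready=[0] | order so far=[3, 6, 5, 2, 4]
  pop 0: indeg[1]->0 | ready=[1] | order so far=[3, 6, 5, 2, 4, 0]
  pop 1: no out-edges | ready=[] | order so far=[3, 6, 5, 2, 4, 0, 1]
  Result: [3, 6, 5, 2, 4, 0, 1]

Answer: [3, 6, 5, 2, 4, 0, 1]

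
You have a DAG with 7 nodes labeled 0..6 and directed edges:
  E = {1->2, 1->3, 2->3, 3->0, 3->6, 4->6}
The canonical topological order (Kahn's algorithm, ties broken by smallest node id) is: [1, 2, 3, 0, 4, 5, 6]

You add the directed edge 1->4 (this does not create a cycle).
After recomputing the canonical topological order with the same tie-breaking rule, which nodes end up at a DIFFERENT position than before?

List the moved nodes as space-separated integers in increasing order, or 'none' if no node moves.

Answer: none

Derivation:
Old toposort: [1, 2, 3, 0, 4, 5, 6]
Added edge 1->4
Recompute Kahn (smallest-id tiebreak):
  initial in-degrees: [1, 0, 1, 2, 1, 0, 2]
  ready (indeg=0): [1, 5]
  pop 1: indeg[2]->0; indeg[3]->1; indeg[4]->0 | ready=[2, 4, 5] | order so far=[1]
  pop 2: indeg[3]->0 | ready=[3, 4, 5] | order so far=[1, 2]
  pop 3: indeg[0]->0; indeg[6]->1 | ready=[0, 4, 5] | order so far=[1, 2, 3]
  pop 0: no out-edges | ready=[4, 5] | order so far=[1, 2, 3, 0]
  pop 4: indeg[6]->0 | ready=[5, 6] | order so far=[1, 2, 3, 0, 4]
  pop 5: no out-edges | ready=[6] | order so far=[1, 2, 3, 0, 4, 5]
  pop 6: no out-edges | ready=[] | order so far=[1, 2, 3, 0, 4, 5, 6]
New canonical toposort: [1, 2, 3, 0, 4, 5, 6]
Compare positions:
  Node 0: index 3 -> 3 (same)
  Node 1: index 0 -> 0 (same)
  Node 2: index 1 -> 1 (same)
  Node 3: index 2 -> 2 (same)
  Node 4: index 4 -> 4 (same)
  Node 5: index 5 -> 5 (same)
  Node 6: index 6 -> 6 (same)
Nodes that changed position: none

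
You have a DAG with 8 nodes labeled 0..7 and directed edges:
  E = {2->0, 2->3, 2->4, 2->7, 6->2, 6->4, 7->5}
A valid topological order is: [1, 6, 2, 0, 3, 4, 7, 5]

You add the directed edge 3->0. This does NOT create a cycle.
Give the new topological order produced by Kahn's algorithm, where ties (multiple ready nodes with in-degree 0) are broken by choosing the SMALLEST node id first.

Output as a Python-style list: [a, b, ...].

Answer: [1, 6, 2, 3, 0, 4, 7, 5]

Derivation:
Old toposort: [1, 6, 2, 0, 3, 4, 7, 5]
Added edge: 3->0
Position of 3 (4) > position of 0 (3). Must reorder: 3 must now come before 0.
Run Kahn's algorithm (break ties by smallest node id):
  initial in-degrees: [2, 0, 1, 1, 2, 1, 0, 1]
  ready (indeg=0): [1, 6]
  pop 1: no out-edges | ready=[6] | order so far=[1]
  pop 6: indeg[2]->0; indeg[4]->1 | ready=[2] | order so far=[1, 6]
  pop 2: indeg[0]->1; indeg[3]->0; indeg[4]->0; indeg[7]->0 | ready=[3, 4, 7] | order so far=[1, 6, 2]
  pop 3: indeg[0]->0 | ready=[0, 4, 7] | order so far=[1, 6, 2, 3]
  pop 0: no out-edges | ready=[4, 7] | order so far=[1, 6, 2, 3, 0]
  pop 4: no out-edges | ready=[7] | order so far=[1, 6, 2, 3, 0, 4]
  pop 7: indeg[5]->0 | ready=[5] | order so far=[1, 6, 2, 3, 0, 4, 7]
  pop 5: no out-edges | ready=[] | order so far=[1, 6, 2, 3, 0, 4, 7, 5]
  Result: [1, 6, 2, 3, 0, 4, 7, 5]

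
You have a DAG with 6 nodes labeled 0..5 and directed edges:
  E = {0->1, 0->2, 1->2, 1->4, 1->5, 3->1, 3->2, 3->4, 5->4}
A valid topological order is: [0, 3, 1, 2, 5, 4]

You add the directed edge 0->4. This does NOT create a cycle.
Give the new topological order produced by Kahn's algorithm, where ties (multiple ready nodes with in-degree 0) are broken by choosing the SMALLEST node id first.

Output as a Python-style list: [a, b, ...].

Answer: [0, 3, 1, 2, 5, 4]

Derivation:
Old toposort: [0, 3, 1, 2, 5, 4]
Added edge: 0->4
Position of 0 (0) < position of 4 (5). Old order still valid.
Run Kahn's algorithm (break ties by smallest node id):
  initial in-degrees: [0, 2, 3, 0, 4, 1]
  ready (indeg=0): [0, 3]
  pop 0: indeg[1]->1; indeg[2]->2; indeg[4]->3 | ready=[3] | order so far=[0]
  pop 3: indeg[1]->0; indeg[2]->1; indeg[4]->2 | ready=[1] | order so far=[0, 3]
  pop 1: indeg[2]->0; indeg[4]->1; indeg[5]->0 | ready=[2, 5] | order so far=[0, 3, 1]
  pop 2: no out-edges | ready=[5] | order so far=[0, 3, 1, 2]
  pop 5: indeg[4]->0 | ready=[4] | order so far=[0, 3, 1, 2, 5]
  pop 4: no out-edges | ready=[] | order so far=[0, 3, 1, 2, 5, 4]
  Result: [0, 3, 1, 2, 5, 4]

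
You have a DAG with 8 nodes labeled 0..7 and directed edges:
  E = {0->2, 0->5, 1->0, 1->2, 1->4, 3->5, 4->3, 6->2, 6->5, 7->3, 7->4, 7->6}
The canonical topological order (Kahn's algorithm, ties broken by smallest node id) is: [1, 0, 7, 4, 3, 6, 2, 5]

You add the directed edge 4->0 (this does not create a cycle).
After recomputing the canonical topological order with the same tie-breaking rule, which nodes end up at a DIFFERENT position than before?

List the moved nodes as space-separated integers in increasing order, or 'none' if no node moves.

Old toposort: [1, 0, 7, 4, 3, 6, 2, 5]
Added edge 4->0
Recompute Kahn (smallest-id tiebreak):
  initial in-degrees: [2, 0, 3, 2, 2, 3, 1, 0]
  ready (indeg=0): [1, 7]
  pop 1: indeg[0]->1; indeg[2]->2; indeg[4]->1 | ready=[7] | order so far=[1]
  pop 7: indeg[3]->1; indeg[4]->0; indeg[6]->0 | ready=[4, 6] | order so far=[1, 7]
  pop 4: indeg[0]->0; indeg[3]->0 | ready=[0, 3, 6] | order so far=[1, 7, 4]
  pop 0: indeg[2]->1; indeg[5]->2 | ready=[3, 6] | order so far=[1, 7, 4, 0]
  pop 3: indeg[5]->1 | ready=[6] | order so far=[1, 7, 4, 0, 3]
  pop 6: indeg[2]->0; indeg[5]->0 | ready=[2, 5] | order so far=[1, 7, 4, 0, 3, 6]
  pop 2: no out-edges | ready=[5] | order so far=[1, 7, 4, 0, 3, 6, 2]
  pop 5: no out-edges | ready=[] | order so far=[1, 7, 4, 0, 3, 6, 2, 5]
New canonical toposort: [1, 7, 4, 0, 3, 6, 2, 5]
Compare positions:
  Node 0: index 1 -> 3 (moved)
  Node 1: index 0 -> 0 (same)
  Node 2: index 6 -> 6 (same)
  Node 3: index 4 -> 4 (same)
  Node 4: index 3 -> 2 (moved)
  Node 5: index 7 -> 7 (same)
  Node 6: index 5 -> 5 (same)
  Node 7: index 2 -> 1 (moved)
Nodes that changed position: 0 4 7

Answer: 0 4 7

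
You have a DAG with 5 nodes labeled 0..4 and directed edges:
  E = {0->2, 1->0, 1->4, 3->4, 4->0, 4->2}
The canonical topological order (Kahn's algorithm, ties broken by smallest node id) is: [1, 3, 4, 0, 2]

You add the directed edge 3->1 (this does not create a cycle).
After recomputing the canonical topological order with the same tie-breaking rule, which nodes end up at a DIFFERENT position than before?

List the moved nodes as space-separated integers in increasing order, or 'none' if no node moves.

Answer: 1 3

Derivation:
Old toposort: [1, 3, 4, 0, 2]
Added edge 3->1
Recompute Kahn (smallest-id tiebreak):
  initial in-degrees: [2, 1, 2, 0, 2]
  ready (indeg=0): [3]
  pop 3: indeg[1]->0; indeg[4]->1 | ready=[1] | order so far=[3]
  pop 1: indeg[0]->1; indeg[4]->0 | ready=[4] | order so far=[3, 1]
  pop 4: indeg[0]->0; indeg[2]->1 | ready=[0] | order so far=[3, 1, 4]
  pop 0: indeg[2]->0 | ready=[2] | order so far=[3, 1, 4, 0]
  pop 2: no out-edges | ready=[] | order so far=[3, 1, 4, 0, 2]
New canonical toposort: [3, 1, 4, 0, 2]
Compare positions:
  Node 0: index 3 -> 3 (same)
  Node 1: index 0 -> 1 (moved)
  Node 2: index 4 -> 4 (same)
  Node 3: index 1 -> 0 (moved)
  Node 4: index 2 -> 2 (same)
Nodes that changed position: 1 3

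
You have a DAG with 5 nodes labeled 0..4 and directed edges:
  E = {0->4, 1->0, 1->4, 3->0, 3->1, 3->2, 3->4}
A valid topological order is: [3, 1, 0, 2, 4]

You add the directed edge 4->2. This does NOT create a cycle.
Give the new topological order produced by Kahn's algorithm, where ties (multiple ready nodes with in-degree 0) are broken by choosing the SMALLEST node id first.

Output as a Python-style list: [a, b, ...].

Answer: [3, 1, 0, 4, 2]

Derivation:
Old toposort: [3, 1, 0, 2, 4]
Added edge: 4->2
Position of 4 (4) > position of 2 (3). Must reorder: 4 must now come before 2.
Run Kahn's algorithm (break ties by smallest node id):
  initial in-degrees: [2, 1, 2, 0, 3]
  ready (indeg=0): [3]
  pop 3: indeg[0]->1; indeg[1]->0; indeg[2]->1; indeg[4]->2 | ready=[1] | order so far=[3]
  pop 1: indeg[0]->0; indeg[4]->1 | ready=[0] | order so far=[3, 1]
  pop 0: indeg[4]->0 | ready=[4] | order so far=[3, 1, 0]
  pop 4: indeg[2]->0 | ready=[2] | order so far=[3, 1, 0, 4]
  pop 2: no out-edges | ready=[] | order so far=[3, 1, 0, 4, 2]
  Result: [3, 1, 0, 4, 2]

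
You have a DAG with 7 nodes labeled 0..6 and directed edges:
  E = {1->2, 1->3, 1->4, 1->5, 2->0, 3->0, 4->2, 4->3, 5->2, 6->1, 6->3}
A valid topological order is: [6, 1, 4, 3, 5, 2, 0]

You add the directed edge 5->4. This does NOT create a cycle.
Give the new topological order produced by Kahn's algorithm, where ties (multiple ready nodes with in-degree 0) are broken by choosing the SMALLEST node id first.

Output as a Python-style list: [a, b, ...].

Old toposort: [6, 1, 4, 3, 5, 2, 0]
Added edge: 5->4
Position of 5 (4) > position of 4 (2). Must reorder: 5 must now come before 4.
Run Kahn's algorithm (break ties by smallest node id):
  initial in-degrees: [2, 1, 3, 3, 2, 1, 0]
  ready (indeg=0): [6]
  pop 6: indeg[1]->0; indeg[3]->2 | ready=[1] | order so far=[6]
  pop 1: indeg[2]->2; indeg[3]->1; indeg[4]->1; indeg[5]->0 | ready=[5] | order so far=[6, 1]
  pop 5: indeg[2]->1; indeg[4]->0 | ready=[4] | order so far=[6, 1, 5]
  pop 4: indeg[2]->0; indeg[3]->0 | ready=[2, 3] | order so far=[6, 1, 5, 4]
  pop 2: indeg[0]->1 | ready=[3] | order so far=[6, 1, 5, 4, 2]
  pop 3: indeg[0]->0 | ready=[0] | order so far=[6, 1, 5, 4, 2, 3]
  pop 0: no out-edges | ready=[] | order so far=[6, 1, 5, 4, 2, 3, 0]
  Result: [6, 1, 5, 4, 2, 3, 0]

Answer: [6, 1, 5, 4, 2, 3, 0]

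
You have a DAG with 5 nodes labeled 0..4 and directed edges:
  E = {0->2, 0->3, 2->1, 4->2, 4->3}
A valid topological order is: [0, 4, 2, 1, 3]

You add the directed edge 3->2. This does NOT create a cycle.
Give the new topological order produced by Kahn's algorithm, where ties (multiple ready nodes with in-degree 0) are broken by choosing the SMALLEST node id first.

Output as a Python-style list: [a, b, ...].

Answer: [0, 4, 3, 2, 1]

Derivation:
Old toposort: [0, 4, 2, 1, 3]
Added edge: 3->2
Position of 3 (4) > position of 2 (2). Must reorder: 3 must now come before 2.
Run Kahn's algorithm (break ties by smallest node id):
  initial in-degrees: [0, 1, 3, 2, 0]
  ready (indeg=0): [0, 4]
  pop 0: indeg[2]->2; indeg[3]->1 | ready=[4] | order so far=[0]
  pop 4: indeg[2]->1; indeg[3]->0 | ready=[3] | order so far=[0, 4]
  pop 3: indeg[2]->0 | ready=[2] | order so far=[0, 4, 3]
  pop 2: indeg[1]->0 | ready=[1] | order so far=[0, 4, 3, 2]
  pop 1: no out-edges | ready=[] | order so far=[0, 4, 3, 2, 1]
  Result: [0, 4, 3, 2, 1]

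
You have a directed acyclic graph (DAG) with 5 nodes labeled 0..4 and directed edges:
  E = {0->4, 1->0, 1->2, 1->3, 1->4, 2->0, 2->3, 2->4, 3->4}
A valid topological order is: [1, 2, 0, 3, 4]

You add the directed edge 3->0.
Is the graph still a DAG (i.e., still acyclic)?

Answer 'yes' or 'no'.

Given toposort: [1, 2, 0, 3, 4]
Position of 3: index 3; position of 0: index 2
New edge 3->0: backward (u after v in old order)
Backward edge: old toposort is now invalid. Check if this creates a cycle.
Does 0 already reach 3? Reachable from 0: [0, 4]. NO -> still a DAG (reorder needed).
Still a DAG? yes

Answer: yes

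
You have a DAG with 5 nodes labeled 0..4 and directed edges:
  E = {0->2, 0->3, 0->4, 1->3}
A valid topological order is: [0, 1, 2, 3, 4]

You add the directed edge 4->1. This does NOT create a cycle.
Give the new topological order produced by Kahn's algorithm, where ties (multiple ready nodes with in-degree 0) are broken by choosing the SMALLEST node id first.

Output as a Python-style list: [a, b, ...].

Old toposort: [0, 1, 2, 3, 4]
Added edge: 4->1
Position of 4 (4) > position of 1 (1). Must reorder: 4 must now come before 1.
Run Kahn's algorithm (break ties by smallest node id):
  initial in-degrees: [0, 1, 1, 2, 1]
  ready (indeg=0): [0]
  pop 0: indeg[2]->0; indeg[3]->1; indeg[4]->0 | ready=[2, 4] | order so far=[0]
  pop 2: no out-edges | ready=[4] | order so far=[0, 2]
  pop 4: indeg[1]->0 | ready=[1] | order so far=[0, 2, 4]
  pop 1: indeg[3]->0 | ready=[3] | order so far=[0, 2, 4, 1]
  pop 3: no out-edges | ready=[] | order so far=[0, 2, 4, 1, 3]
  Result: [0, 2, 4, 1, 3]

Answer: [0, 2, 4, 1, 3]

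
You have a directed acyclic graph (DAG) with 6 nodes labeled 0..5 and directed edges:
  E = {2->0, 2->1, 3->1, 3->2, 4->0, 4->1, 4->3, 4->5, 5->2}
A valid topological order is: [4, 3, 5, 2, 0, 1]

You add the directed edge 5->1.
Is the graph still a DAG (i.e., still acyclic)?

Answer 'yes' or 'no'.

Answer: yes

Derivation:
Given toposort: [4, 3, 5, 2, 0, 1]
Position of 5: index 2; position of 1: index 5
New edge 5->1: forward
Forward edge: respects the existing order. Still a DAG, same toposort still valid.
Still a DAG? yes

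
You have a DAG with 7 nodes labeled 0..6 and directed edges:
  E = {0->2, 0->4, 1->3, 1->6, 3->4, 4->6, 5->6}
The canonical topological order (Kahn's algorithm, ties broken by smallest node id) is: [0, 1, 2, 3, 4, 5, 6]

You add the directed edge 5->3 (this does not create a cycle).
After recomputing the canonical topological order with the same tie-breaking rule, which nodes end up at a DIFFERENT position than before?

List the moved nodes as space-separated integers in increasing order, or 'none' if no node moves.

Answer: 3 4 5

Derivation:
Old toposort: [0, 1, 2, 3, 4, 5, 6]
Added edge 5->3
Recompute Kahn (smallest-id tiebreak):
  initial in-degrees: [0, 0, 1, 2, 2, 0, 3]
  ready (indeg=0): [0, 1, 5]
  pop 0: indeg[2]->0; indeg[4]->1 | ready=[1, 2, 5] | order so far=[0]
  pop 1: indeg[3]->1; indeg[6]->2 | ready=[2, 5] | order so far=[0, 1]
  pop 2: no out-edges | ready=[5] | order so far=[0, 1, 2]
  pop 5: indeg[3]->0; indeg[6]->1 | ready=[3] | order so far=[0, 1, 2, 5]
  pop 3: indeg[4]->0 | ready=[4] | order so far=[0, 1, 2, 5, 3]
  pop 4: indeg[6]->0 | ready=[6] | order so far=[0, 1, 2, 5, 3, 4]
  pop 6: no out-edges | ready=[] | order so far=[0, 1, 2, 5, 3, 4, 6]
New canonical toposort: [0, 1, 2, 5, 3, 4, 6]
Compare positions:
  Node 0: index 0 -> 0 (same)
  Node 1: index 1 -> 1 (same)
  Node 2: index 2 -> 2 (same)
  Node 3: index 3 -> 4 (moved)
  Node 4: index 4 -> 5 (moved)
  Node 5: index 5 -> 3 (moved)
  Node 6: index 6 -> 6 (same)
Nodes that changed position: 3 4 5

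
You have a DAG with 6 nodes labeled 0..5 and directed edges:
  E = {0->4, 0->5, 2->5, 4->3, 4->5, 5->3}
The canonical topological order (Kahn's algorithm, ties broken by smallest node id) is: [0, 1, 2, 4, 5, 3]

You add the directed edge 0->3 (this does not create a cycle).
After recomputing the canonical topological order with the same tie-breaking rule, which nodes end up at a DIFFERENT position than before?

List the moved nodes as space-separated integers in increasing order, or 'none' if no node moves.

Old toposort: [0, 1, 2, 4, 5, 3]
Added edge 0->3
Recompute Kahn (smallest-id tiebreak):
  initial in-degrees: [0, 0, 0, 3, 1, 3]
  ready (indeg=0): [0, 1, 2]
  pop 0: indeg[3]->2; indeg[4]->0; indeg[5]->2 | ready=[1, 2, 4] | order so far=[0]
  pop 1: no out-edges | ready=[2, 4] | order so far=[0, 1]
  pop 2: indeg[5]->1 | ready=[4] | order so far=[0, 1, 2]
  pop 4: indeg[3]->1; indeg[5]->0 | ready=[5] | order so far=[0, 1, 2, 4]
  pop 5: indeg[3]->0 | ready=[3] | order so far=[0, 1, 2, 4, 5]
  pop 3: no out-edges | ready=[] | order so far=[0, 1, 2, 4, 5, 3]
New canonical toposort: [0, 1, 2, 4, 5, 3]
Compare positions:
  Node 0: index 0 -> 0 (same)
  Node 1: index 1 -> 1 (same)
  Node 2: index 2 -> 2 (same)
  Node 3: index 5 -> 5 (same)
  Node 4: index 3 -> 3 (same)
  Node 5: index 4 -> 4 (same)
Nodes that changed position: none

Answer: none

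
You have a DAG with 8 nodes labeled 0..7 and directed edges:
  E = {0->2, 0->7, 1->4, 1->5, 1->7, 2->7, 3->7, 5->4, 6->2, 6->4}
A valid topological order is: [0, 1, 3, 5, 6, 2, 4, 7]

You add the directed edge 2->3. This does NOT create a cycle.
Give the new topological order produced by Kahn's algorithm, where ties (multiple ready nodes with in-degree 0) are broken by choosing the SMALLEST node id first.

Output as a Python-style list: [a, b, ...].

Answer: [0, 1, 5, 6, 2, 3, 4, 7]

Derivation:
Old toposort: [0, 1, 3, 5, 6, 2, 4, 7]
Added edge: 2->3
Position of 2 (5) > position of 3 (2). Must reorder: 2 must now come before 3.
Run Kahn's algorithm (break ties by smallest node id):
  initial in-degrees: [0, 0, 2, 1, 3, 1, 0, 4]
  ready (indeg=0): [0, 1, 6]
  pop 0: indeg[2]->1; indeg[7]->3 | ready=[1, 6] | order so far=[0]
  pop 1: indeg[4]->2; indeg[5]->0; indeg[7]->2 | ready=[5, 6] | order so far=[0, 1]
  pop 5: indeg[4]->1 | ready=[6] | order so far=[0, 1, 5]
  pop 6: indeg[2]->0; indeg[4]->0 | ready=[2, 4] | order so far=[0, 1, 5, 6]
  pop 2: indeg[3]->0; indeg[7]->1 | ready=[3, 4] | order so far=[0, 1, 5, 6, 2]
  pop 3: indeg[7]->0 | ready=[4, 7] | order so far=[0, 1, 5, 6, 2, 3]
  pop 4: no out-edges | ready=[7] | order so far=[0, 1, 5, 6, 2, 3, 4]
  pop 7: no out-edges | ready=[] | order so far=[0, 1, 5, 6, 2, 3, 4, 7]
  Result: [0, 1, 5, 6, 2, 3, 4, 7]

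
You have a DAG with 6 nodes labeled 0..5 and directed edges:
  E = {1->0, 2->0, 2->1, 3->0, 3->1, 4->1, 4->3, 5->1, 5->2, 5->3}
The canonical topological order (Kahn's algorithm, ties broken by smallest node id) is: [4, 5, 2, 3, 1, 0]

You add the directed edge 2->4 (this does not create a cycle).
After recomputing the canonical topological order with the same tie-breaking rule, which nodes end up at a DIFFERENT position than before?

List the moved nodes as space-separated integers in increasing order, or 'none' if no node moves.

Old toposort: [4, 5, 2, 3, 1, 0]
Added edge 2->4
Recompute Kahn (smallest-id tiebreak):
  initial in-degrees: [3, 4, 1, 2, 1, 0]
  ready (indeg=0): [5]
  pop 5: indeg[1]->3; indeg[2]->0; indeg[3]->1 | ready=[2] | order so far=[5]
  pop 2: indeg[0]->2; indeg[1]->2; indeg[4]->0 | ready=[4] | order so far=[5, 2]
  pop 4: indeg[1]->1; indeg[3]->0 | ready=[3] | order so far=[5, 2, 4]
  pop 3: indeg[0]->1; indeg[1]->0 | ready=[1] | order so far=[5, 2, 4, 3]
  pop 1: indeg[0]->0 | ready=[0] | order so far=[5, 2, 4, 3, 1]
  pop 0: no out-edges | ready=[] | order so far=[5, 2, 4, 3, 1, 0]
New canonical toposort: [5, 2, 4, 3, 1, 0]
Compare positions:
  Node 0: index 5 -> 5 (same)
  Node 1: index 4 -> 4 (same)
  Node 2: index 2 -> 1 (moved)
  Node 3: index 3 -> 3 (same)
  Node 4: index 0 -> 2 (moved)
  Node 5: index 1 -> 0 (moved)
Nodes that changed position: 2 4 5

Answer: 2 4 5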